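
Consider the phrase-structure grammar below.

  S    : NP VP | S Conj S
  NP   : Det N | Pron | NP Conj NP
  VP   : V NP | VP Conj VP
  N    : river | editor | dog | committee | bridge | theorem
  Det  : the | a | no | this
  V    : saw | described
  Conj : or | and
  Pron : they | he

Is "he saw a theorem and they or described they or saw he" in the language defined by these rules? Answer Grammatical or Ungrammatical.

Grammatical

S
  NP
    Pron: he
  VP
    VP
      V: saw
      NP
        NP
          Det: a
          N: theorem
        Conj: and
        NP
          Pron: they
    Conj: or
    VP
      VP
        V: described
        NP
          Pron: they
      Conj: or
      VP
        V: saw
        NP
          Pron: he
Every word is introduced by a lexical rule and the phrasal rules combine the resulting categories into a single S.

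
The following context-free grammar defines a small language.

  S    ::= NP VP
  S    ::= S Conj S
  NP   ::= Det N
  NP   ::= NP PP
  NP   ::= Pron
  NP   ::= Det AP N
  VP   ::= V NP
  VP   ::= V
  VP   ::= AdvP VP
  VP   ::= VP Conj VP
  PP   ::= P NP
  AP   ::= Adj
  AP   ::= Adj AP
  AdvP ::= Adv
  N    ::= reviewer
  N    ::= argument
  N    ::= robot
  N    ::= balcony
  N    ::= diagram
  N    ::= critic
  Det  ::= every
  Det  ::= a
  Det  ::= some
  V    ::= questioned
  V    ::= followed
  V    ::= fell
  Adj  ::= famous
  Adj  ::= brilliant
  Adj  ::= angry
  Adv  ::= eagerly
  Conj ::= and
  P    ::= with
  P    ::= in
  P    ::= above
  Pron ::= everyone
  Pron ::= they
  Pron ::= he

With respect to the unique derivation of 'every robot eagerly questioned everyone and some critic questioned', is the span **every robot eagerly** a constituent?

No

[S [S [NP [Det every] [N robot]] [VP [AdvP [Adv eagerly]] [VP [V questioned] [NP [Pron everyone]]]]] [Conj and] [S [NP [Det some] [N critic]] [VP [V questioned]]]]
The smallest constituent containing 'every robot eagerly' is the S spanning 'every robot eagerly questioned everyone'; no single node in the tree dominates exactly the given words.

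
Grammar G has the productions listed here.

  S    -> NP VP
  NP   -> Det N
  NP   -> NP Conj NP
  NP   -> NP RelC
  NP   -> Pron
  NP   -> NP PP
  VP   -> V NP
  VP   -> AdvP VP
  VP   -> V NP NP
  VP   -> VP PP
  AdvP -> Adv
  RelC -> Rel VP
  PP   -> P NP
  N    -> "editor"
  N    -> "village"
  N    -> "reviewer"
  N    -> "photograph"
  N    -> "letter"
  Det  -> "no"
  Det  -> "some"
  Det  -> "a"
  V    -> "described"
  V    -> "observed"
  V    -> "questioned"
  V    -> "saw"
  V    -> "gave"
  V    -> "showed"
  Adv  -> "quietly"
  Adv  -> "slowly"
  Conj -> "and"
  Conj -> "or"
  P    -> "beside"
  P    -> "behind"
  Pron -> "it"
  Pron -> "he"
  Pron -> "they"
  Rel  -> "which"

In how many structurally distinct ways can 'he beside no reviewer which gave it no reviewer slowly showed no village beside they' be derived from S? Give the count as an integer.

6

Two of the 6 distinct bracketings:
[S [NP [NP [NP [Pron he]] [PP [P beside] [NP [Det no] [N reviewer]]]] [RelC [Rel which] [VP [V gave] [NP [Pron it]] [NP [Det no] [N reviewer]]]]] [VP [AdvP [Adv slowly]] [VP [V showed] [NP [NP [Det no] [N village]] [PP [P beside] [NP [Pron they]]]]]]]
[S [NP [NP [NP [Pron he]] [PP [P beside] [NP [Det no] [N reviewer]]]] [RelC [Rel which] [VP [V gave] [NP [Pron it]] [NP [Det no] [N reviewer]]]]] [VP [AdvP [Adv slowly]] [VP [VP [V showed] [NP [Det no] [N village]]] [PP [P beside] [NP [Pron they]]]]]]
The difference turns on whether VP → VP PP is used at the relevant span, versus an alternative expansion of VP.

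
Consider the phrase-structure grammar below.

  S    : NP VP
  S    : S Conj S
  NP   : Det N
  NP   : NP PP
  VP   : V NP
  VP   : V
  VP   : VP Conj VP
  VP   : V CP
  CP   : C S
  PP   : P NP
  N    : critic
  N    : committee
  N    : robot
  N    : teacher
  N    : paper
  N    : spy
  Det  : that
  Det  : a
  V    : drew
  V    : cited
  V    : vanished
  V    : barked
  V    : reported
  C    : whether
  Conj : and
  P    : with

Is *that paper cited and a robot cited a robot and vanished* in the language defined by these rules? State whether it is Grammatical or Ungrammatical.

[S [S [NP [Det that] [N paper]] [VP [V cited]]] [Conj and] [S [NP [Det a] [N robot]] [VP [VP [V cited] [NP [Det a] [N robot]]] [Conj and] [VP [V vanished]]]]]
Each bracket corresponds to one application of a listed rule, so the string is derivable from S.

Grammatical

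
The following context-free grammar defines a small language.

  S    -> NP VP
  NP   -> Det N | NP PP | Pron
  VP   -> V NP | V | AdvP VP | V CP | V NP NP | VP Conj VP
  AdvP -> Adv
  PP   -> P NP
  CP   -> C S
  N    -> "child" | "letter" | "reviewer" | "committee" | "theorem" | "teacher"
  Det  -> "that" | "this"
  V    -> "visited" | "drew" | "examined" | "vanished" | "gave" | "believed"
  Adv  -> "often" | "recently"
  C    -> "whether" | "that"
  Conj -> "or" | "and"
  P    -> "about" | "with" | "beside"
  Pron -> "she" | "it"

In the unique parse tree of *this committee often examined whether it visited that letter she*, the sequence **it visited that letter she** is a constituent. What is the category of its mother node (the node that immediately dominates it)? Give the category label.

CP

[S [NP [Det this] [N committee]] [VP [AdvP [Adv often]] [VP [V examined] [CP [C whether] [S [NP [Pron it]] [VP [V visited] [NP [Det that] [N letter]] [NP [Pron she]]]]]]]]
The span 'it visited that letter she' is the S node built by S → NP VP.
Its mother is the CP built by CP → C S.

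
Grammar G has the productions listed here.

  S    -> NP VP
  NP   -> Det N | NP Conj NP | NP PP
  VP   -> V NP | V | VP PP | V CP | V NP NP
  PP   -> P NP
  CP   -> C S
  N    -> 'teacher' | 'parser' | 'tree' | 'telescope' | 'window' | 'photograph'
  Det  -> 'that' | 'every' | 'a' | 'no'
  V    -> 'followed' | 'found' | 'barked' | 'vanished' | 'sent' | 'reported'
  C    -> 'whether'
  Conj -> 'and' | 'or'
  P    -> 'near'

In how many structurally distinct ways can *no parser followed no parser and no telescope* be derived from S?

[S [NP [Det no] [N parser]] [VP [V followed] [NP [NP [Det no] [N parser]] [Conj and] [NP [Det no] [N telescope]]]]]
No rule offers an alternative attachment or grouping for any span, so this is the only derivation.

1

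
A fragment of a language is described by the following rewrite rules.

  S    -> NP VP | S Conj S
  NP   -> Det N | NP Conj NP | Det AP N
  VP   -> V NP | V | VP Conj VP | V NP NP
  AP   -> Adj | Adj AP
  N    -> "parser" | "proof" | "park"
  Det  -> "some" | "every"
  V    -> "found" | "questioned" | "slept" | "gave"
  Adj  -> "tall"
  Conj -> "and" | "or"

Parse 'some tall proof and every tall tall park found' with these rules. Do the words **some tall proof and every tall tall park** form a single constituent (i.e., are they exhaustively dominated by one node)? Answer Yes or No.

Yes

[S [NP [NP [Det some] [AP [Adj tall]] [N proof]] [Conj and] [NP [Det every] [AP [Adj tall] [AP [Adj tall]]] [N park]]] [VP [V found]]]
The words 'some tall proof and every tall tall park' are exhaustively dominated by a single NP node (built by NP → NP Conj NP), so they form a constituent.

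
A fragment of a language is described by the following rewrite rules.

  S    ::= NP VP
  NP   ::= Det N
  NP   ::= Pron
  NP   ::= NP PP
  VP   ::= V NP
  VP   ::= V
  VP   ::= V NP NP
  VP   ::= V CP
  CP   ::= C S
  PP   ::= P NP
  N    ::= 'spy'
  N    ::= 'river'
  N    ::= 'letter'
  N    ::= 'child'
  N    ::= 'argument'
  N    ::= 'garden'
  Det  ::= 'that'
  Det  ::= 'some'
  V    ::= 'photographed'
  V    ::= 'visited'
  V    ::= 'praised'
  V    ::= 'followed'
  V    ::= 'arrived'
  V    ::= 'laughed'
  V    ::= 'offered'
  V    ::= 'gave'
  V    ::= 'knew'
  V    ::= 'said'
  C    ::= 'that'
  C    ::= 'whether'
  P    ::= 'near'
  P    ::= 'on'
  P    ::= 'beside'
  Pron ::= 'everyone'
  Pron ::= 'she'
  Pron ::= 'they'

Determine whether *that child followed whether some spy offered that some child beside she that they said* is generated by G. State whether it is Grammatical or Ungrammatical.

Ungrammatical

For S → NP VP, the only prefix that parses as NP is 'that child', but the remainder 'followed whether some spy offered that some child beside she that they said' is not a VP under these rules.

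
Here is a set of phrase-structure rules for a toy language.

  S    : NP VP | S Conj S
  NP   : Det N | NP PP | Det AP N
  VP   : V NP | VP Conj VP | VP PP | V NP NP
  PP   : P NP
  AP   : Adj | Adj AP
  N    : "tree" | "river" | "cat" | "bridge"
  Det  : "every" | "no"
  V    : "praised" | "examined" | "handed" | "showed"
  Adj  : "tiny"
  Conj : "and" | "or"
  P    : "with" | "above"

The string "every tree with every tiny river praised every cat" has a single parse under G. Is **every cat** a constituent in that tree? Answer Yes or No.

Yes

[S [NP [NP [Det every] [N tree]] [PP [P with] [NP [Det every] [AP [Adj tiny]] [N river]]]] [VP [V praised] [NP [Det every] [N cat]]]]
The words 'every cat' are exhaustively dominated by a single NP node (built by NP → Det N), so they form a constituent.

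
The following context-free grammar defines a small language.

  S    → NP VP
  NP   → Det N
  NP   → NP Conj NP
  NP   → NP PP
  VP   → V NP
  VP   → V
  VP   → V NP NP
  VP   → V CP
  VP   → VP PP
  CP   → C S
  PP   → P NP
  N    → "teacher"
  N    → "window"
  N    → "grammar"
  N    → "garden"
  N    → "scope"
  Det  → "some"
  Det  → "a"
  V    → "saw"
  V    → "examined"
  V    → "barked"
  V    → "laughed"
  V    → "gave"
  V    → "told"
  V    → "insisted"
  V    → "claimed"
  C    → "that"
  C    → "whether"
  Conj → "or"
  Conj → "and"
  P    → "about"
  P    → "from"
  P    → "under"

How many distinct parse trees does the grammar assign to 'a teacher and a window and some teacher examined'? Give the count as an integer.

2

The two bracketings:
[S [NP [NP [Det a] [N teacher]] [Conj and] [NP [NP [Det a] [N window]] [Conj and] [NP [Det some] [N teacher]]]] [VP [V examined]]]
[S [NP [NP [NP [Det a] [N teacher]] [Conj and] [NP [Det a] [N window]]] [Conj and] [NP [Det some] [N teacher]]] [VP [V examined]]]
The trees differ in how a recursive rule is bracketed over the same span.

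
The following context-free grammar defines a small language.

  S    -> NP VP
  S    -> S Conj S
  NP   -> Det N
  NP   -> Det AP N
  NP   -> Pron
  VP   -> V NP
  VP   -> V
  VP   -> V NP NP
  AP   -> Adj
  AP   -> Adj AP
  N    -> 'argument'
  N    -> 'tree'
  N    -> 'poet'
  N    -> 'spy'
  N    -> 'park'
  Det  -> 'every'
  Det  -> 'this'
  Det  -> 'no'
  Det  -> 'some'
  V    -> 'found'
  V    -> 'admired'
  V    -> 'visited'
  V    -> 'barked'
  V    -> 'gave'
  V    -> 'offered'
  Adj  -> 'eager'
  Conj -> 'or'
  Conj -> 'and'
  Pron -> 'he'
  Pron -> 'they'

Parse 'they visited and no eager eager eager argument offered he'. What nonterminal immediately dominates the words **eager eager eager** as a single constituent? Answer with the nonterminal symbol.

AP

S
  S
    NP
      Pron: they
    VP
      V: visited
  Conj: and
  S
    NP
      Det: no
      AP
        Adj: eager
        AP
          Adj: eager
          AP
            Adj: eager
      N: argument
    VP
      V: offered
      NP
        Pron: he
The span 'eager eager eager' is the AP node built by AP → Adj AP.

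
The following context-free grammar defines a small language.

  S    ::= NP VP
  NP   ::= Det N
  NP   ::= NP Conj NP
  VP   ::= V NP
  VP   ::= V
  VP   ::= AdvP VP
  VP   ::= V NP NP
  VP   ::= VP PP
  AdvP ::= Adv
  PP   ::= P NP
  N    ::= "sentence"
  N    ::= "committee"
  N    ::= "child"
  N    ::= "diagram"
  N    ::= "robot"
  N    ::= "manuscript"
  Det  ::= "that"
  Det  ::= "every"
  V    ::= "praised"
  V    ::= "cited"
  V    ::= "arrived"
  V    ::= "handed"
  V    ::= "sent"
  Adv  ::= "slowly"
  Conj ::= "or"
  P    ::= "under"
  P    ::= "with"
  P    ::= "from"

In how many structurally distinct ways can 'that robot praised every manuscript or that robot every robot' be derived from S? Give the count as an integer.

[S [NP [Det that] [N robot]] [VP [V praised] [NP [NP [Det every] [N manuscript]] [Conj or] [NP [Det that] [N robot]]] [NP [Det every] [N robot]]]]
No rule offers an alternative attachment or grouping for any span, so this is the only derivation.

1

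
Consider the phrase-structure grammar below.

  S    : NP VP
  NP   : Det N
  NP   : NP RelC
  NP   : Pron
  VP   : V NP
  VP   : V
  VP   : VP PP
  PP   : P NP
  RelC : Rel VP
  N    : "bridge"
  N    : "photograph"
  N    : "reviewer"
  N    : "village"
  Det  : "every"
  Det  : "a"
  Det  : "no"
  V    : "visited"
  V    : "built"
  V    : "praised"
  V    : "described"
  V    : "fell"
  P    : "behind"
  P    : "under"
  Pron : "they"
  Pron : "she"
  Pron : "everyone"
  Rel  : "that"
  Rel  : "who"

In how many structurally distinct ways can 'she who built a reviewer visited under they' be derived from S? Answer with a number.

1

[S [NP [NP [Pron she]] [RelC [Rel who] [VP [V built] [NP [Det a] [N reviewer]]]]] [VP [VP [V visited]] [PP [P under] [NP [Pron they]]]]]
No rule offers an alternative attachment or grouping for any span, so this is the only derivation.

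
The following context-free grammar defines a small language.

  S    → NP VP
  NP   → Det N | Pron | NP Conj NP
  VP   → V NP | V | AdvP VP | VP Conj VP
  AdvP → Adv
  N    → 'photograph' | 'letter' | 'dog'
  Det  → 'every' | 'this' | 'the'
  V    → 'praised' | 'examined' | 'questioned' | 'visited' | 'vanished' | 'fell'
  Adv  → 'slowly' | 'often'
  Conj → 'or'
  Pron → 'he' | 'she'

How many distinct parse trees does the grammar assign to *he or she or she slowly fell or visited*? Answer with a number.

4

Two of the 4 distinct bracketings:
[S [NP [NP [Pron he]] [Conj or] [NP [NP [Pron she]] [Conj or] [NP [Pron she]]]] [VP [AdvP [Adv slowly]] [VP [VP [V fell]] [Conj or] [VP [V visited]]]]]
[S [NP [NP [Pron he]] [Conj or] [NP [NP [Pron she]] [Conj or] [NP [Pron she]]]] [VP [VP [AdvP [Adv slowly]] [VP [V fell]]] [Conj or] [VP [V visited]]]]
The trees differ in how a recursive rule is bracketed over the same span.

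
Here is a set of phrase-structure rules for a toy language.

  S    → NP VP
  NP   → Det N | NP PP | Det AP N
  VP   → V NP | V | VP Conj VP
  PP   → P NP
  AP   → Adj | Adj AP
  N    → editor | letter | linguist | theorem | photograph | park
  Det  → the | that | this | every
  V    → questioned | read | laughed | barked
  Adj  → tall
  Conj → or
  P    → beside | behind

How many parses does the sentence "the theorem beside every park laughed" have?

[S [NP [NP [Det the] [N theorem]] [PP [P beside] [NP [Det every] [N park]]]] [VP [V laughed]]]
No rule offers an alternative attachment or grouping for any span, so this is the only derivation.

1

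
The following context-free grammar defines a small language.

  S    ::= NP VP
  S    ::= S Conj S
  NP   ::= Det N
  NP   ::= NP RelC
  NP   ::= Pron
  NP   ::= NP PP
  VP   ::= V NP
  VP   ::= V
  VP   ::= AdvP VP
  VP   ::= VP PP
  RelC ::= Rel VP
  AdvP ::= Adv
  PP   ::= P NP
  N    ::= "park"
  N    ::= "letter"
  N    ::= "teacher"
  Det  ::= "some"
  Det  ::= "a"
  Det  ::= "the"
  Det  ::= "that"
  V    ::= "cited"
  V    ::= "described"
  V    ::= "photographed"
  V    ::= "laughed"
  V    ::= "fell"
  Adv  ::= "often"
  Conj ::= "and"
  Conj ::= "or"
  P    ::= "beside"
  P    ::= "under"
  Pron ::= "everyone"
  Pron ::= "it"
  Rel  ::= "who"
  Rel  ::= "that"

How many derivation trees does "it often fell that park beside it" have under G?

Two of the 3 distinct bracketings:
[S [NP [Pron it]] [VP [AdvP [Adv often]] [VP [V fell] [NP [NP [Det that] [N park]] [PP [P beside] [NP [Pron it]]]]]]]
[S [NP [Pron it]] [VP [AdvP [Adv often]] [VP [VP [V fell] [NP [Det that] [N park]]] [PP [P beside] [NP [Pron it]]]]]]
The difference turns on whether NP → NP PP is used at the relevant span, versus an alternative expansion of NP.

3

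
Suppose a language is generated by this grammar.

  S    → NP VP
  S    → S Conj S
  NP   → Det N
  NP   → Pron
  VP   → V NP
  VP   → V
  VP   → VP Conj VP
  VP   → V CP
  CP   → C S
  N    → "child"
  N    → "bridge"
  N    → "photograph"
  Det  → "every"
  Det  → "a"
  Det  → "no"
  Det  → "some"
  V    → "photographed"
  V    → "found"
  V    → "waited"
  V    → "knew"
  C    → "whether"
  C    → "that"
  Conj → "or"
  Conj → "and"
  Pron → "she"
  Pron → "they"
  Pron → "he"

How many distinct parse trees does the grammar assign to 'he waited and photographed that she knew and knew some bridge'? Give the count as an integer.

3

Two of the 3 distinct bracketings:
[S [NP [Pron he]] [VP [VP [V waited]] [Conj and] [VP [VP [V photographed] [CP [C that] [S [NP [Pron she]] [VP [V knew]]]]] [Conj and] [VP [V knew] [NP [Det some] [N bridge]]]]]]
[S [NP [Pron he]] [VP [VP [V waited]] [Conj and] [VP [V photographed] [CP [C that] [S [NP [Pron she]] [VP [VP [V knew]] [Conj and] [VP [V knew] [NP [Det some] [N bridge]]]]]]]]]
The trees differ in how a recursive rule is bracketed over the same span.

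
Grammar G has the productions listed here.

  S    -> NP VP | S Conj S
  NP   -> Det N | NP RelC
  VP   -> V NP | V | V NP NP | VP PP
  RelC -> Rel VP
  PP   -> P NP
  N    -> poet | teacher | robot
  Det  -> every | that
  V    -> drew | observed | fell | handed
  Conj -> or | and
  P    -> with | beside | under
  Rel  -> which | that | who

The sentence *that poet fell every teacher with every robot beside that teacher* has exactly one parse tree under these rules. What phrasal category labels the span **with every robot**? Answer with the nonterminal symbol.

PP

S
  NP
    Det: that
    N: poet
  VP
    VP
      VP
        V: fell
        NP
          Det: every
          N: teacher
      PP
        P: with
        NP
          Det: every
          N: robot
    PP
      P: beside
      NP
        Det: that
        N: teacher
The span 'with every robot' is the PP node built by PP → P NP.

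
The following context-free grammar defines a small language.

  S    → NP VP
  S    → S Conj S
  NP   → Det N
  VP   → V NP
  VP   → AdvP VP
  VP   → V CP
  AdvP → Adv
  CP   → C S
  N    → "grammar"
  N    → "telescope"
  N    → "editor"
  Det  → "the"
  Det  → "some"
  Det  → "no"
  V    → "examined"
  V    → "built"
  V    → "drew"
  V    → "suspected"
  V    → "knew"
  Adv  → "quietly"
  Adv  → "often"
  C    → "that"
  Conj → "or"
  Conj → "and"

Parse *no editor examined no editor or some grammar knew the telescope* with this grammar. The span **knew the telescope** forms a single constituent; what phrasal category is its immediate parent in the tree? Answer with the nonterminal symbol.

S
  S
    NP
      Det: no
      N: editor
    VP
      V: examined
      NP
        Det: no
        N: editor
  Conj: or
  S
    NP
      Det: some
      N: grammar
    VP
      V: knew
      NP
        Det: the
        N: telescope
The span 'knew the telescope' is the VP node built by VP → V NP.
Its mother is the S built by S → NP VP.

S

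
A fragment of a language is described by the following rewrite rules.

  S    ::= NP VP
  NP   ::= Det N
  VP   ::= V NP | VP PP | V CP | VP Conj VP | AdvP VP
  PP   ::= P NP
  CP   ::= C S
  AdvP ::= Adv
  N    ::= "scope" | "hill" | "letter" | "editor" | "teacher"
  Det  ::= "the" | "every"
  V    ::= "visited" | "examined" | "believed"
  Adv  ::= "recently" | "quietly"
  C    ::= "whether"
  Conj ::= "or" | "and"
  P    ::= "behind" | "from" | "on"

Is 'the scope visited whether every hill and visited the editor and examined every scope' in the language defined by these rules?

For S → NP VP, the only prefix that parses as NP is 'the scope', but the remainder 'visited whether every hill and visited the editor and examined every scope' is not a VP under these rules.

Ungrammatical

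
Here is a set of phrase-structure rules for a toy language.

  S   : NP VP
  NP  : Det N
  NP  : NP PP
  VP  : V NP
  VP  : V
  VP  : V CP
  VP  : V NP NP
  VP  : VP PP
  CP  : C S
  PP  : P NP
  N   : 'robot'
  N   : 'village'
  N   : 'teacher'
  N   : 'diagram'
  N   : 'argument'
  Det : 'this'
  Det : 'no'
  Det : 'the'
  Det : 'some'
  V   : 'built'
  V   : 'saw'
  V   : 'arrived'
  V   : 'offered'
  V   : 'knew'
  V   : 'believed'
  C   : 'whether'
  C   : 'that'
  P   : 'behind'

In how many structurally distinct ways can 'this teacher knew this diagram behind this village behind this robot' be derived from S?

Two of the 5 distinct bracketings:
[S [NP [Det this] [N teacher]] [VP [V knew] [NP [NP [Det this] [N diagram]] [PP [P behind] [NP [NP [Det this] [N village]] [PP [P behind] [NP [Det this] [N robot]]]]]]]]
[S [NP [Det this] [N teacher]] [VP [V knew] [NP [NP [NP [Det this] [N diagram]] [PP [P behind] [NP [Det this] [N village]]]] [PP [P behind] [NP [Det this] [N robot]]]]]]
The trees differ in how a recursive rule is bracketed over the same span.

5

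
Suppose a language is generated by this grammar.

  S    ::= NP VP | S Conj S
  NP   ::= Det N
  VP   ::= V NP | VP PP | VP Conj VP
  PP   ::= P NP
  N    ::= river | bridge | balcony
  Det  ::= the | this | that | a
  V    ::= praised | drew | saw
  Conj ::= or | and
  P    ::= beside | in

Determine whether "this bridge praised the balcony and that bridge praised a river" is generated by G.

Grammatical

[S [S [NP [Det this] [N bridge]] [VP [V praised] [NP [Det the] [N balcony]]]] [Conj and] [S [NP [Det that] [N bridge]] [VP [V praised] [NP [Det a] [N river]]]]]
Each bracket corresponds to one application of a listed rule, so the string is derivable from S.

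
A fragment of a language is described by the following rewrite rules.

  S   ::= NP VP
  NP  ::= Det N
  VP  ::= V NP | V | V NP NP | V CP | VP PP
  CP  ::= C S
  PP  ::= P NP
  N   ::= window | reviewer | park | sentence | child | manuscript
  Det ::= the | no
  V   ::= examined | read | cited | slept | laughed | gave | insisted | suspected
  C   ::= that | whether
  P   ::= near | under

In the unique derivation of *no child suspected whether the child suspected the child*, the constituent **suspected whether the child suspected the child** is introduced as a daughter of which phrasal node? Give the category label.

S

S
  NP
    Det: no
    N: child
  VP
    V: suspected
    CP
      C: whether
      S
        NP
          Det: the
          N: child
        VP
          V: suspected
          NP
            Det: the
            N: child
The span 'suspected whether the child suspected the child' is the VP node built by VP → V CP.
Its mother is the S built by S → NP VP.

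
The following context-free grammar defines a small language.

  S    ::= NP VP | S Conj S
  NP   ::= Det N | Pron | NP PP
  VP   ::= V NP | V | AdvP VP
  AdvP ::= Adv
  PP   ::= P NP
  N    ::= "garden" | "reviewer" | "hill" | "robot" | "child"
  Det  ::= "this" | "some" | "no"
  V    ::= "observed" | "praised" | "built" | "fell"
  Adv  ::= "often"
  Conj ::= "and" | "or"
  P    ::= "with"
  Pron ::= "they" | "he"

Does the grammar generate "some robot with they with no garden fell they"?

Grammatical

S
  NP
    NP
      Det: some
      N: robot
    PP
      P: with
      NP
        NP
          Pron: they
        PP
          P: with
          NP
            Det: no
            N: garden
  VP
    V: fell
    NP
      Pron: they
Each bracket corresponds to one application of a listed rule, so the string is derivable from S.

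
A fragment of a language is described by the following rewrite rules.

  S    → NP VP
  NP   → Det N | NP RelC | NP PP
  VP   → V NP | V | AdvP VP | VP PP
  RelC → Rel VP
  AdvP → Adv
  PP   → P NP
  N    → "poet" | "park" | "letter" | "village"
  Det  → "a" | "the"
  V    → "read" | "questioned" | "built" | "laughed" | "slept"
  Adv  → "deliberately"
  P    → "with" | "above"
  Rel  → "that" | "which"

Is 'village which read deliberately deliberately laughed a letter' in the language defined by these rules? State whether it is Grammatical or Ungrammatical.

Ungrammatical

For S → NP VP, no prefix of the string parses as an NP.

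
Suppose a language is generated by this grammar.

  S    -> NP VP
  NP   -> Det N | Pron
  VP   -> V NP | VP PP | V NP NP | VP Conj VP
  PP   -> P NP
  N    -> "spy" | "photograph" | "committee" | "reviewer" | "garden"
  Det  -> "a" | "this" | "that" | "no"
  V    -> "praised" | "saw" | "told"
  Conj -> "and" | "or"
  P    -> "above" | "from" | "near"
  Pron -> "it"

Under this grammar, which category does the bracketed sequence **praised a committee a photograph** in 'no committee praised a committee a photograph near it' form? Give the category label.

VP

S
  NP
    Det: no
    N: committee
  VP
    VP
      V: praised
      NP
        Det: a
        N: committee
      NP
        Det: a
        N: photograph
    PP
      P: near
      NP
        Pron: it
The span 'praised a committee a photograph' is the VP node built by VP → V NP NP.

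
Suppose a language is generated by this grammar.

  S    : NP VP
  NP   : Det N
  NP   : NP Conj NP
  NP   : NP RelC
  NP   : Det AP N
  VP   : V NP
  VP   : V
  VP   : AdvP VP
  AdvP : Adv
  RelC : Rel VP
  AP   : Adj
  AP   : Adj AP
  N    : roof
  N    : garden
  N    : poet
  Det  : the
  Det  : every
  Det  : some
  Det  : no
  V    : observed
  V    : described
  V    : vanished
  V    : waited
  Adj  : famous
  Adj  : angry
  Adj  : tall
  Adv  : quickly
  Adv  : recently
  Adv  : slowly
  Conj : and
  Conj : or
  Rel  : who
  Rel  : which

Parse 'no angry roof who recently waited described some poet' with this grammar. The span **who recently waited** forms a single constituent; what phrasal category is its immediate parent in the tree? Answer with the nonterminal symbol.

S
  NP
    NP
      Det: no
      AP
        Adj: angry
      N: roof
    RelC
      Rel: who
      VP
        AdvP
          Adv: recently
        VP
          V: waited
  VP
    V: described
    NP
      Det: some
      N: poet
The span 'who recently waited' is the RelC node built by RelC → Rel VP.
Its mother is the NP built by NP → NP RelC.

NP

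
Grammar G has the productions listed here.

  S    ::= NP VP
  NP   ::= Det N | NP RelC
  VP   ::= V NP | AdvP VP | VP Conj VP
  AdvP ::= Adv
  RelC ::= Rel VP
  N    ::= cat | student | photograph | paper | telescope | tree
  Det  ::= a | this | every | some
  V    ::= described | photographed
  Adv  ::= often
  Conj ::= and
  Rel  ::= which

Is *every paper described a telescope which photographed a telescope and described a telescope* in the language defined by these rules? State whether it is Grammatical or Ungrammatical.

[S [NP [Det every] [N paper]] [VP [V described] [NP [NP [Det a] [N telescope]] [RelC [Rel which] [VP [VP [V photographed] [NP [Det a] [N telescope]]] [Conj and] [VP [V described] [NP [Det a] [N telescope]]]]]]]]
Each bracket corresponds to one application of a listed rule, so the string is derivable from S.

Grammatical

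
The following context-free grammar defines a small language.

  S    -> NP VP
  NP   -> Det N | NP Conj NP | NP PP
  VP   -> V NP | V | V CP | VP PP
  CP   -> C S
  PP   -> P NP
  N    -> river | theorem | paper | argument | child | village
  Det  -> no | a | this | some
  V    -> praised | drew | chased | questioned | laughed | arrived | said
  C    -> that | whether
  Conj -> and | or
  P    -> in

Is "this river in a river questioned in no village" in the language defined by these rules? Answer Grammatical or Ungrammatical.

[S [NP [NP [Det this] [N river]] [PP [P in] [NP [Det a] [N river]]]] [VP [VP [V questioned]] [PP [P in] [NP [Det no] [N village]]]]]
The bracketing above is licensed at every node by one of the given productions, with S at the root.

Grammatical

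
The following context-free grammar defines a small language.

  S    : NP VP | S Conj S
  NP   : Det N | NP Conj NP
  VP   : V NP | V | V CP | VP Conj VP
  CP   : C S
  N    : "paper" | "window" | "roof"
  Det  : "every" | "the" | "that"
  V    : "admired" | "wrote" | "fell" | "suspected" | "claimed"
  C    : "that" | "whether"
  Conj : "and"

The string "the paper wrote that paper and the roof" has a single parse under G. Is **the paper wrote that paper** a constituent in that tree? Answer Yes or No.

[S [NP [Det the] [N paper]] [VP [V wrote] [NP [NP [Det that] [N paper]] [Conj and] [NP [Det the] [N roof]]]]]
The smallest constituent containing 'the paper wrote that paper' is the S spanning 'the paper wrote that paper and the roof'; no single node in the tree dominates exactly the given words.

No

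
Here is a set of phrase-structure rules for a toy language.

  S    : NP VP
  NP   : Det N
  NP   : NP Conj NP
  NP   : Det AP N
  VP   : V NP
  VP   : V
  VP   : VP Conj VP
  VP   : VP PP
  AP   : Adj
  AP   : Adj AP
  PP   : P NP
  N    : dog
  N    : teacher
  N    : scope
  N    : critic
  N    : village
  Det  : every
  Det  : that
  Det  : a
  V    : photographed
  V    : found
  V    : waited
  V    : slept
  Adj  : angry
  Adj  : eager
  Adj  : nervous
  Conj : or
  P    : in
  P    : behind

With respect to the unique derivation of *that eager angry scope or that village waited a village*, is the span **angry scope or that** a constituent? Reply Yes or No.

[S [NP [NP [Det that] [AP [Adj eager] [AP [Adj angry]]] [N scope]] [Conj or] [NP [Det that] [N village]]] [VP [V waited] [NP [Det a] [N village]]]]
The smallest constituent containing 'angry scope or that' is the NP spanning 'that eager angry scope or that village'; no single node in the tree dominates exactly the given words.

No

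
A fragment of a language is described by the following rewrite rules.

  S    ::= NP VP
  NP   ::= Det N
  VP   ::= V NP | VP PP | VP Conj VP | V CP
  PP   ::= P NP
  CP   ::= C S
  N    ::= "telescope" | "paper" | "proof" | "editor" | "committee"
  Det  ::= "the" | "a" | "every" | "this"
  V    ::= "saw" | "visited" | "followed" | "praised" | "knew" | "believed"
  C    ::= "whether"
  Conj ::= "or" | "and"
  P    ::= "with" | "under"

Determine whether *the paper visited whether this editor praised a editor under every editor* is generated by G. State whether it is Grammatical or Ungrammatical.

Grammatical

[S [NP [Det the] [N paper]] [VP [VP [V visited] [CP [C whether] [S [NP [Det this] [N editor]] [VP [V praised] [NP [Det a] [N editor]]]]]] [PP [P under] [NP [Det every] [N editor]]]]]
The bracketing above is licensed at every node by one of the given productions, with S at the root.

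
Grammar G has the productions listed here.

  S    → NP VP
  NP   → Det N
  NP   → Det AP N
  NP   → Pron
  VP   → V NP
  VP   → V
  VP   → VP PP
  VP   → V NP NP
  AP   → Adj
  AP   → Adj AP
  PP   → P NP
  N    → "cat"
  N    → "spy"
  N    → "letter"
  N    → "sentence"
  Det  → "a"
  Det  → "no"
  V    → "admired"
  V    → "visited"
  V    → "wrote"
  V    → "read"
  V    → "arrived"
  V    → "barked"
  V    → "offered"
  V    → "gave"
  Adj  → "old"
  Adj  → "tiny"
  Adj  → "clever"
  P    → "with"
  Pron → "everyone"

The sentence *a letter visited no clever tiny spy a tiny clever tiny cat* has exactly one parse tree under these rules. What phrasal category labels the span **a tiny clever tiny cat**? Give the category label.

S
  NP
    Det: a
    N: letter
  VP
    V: visited
    NP
      Det: no
      AP
        Adj: clever
        AP
          Adj: tiny
      N: spy
    NP
      Det: a
      AP
        Adj: tiny
        AP
          Adj: clever
          AP
            Adj: tiny
      N: cat
The span 'a tiny clever tiny cat' is the NP node built by NP → Det AP N.

NP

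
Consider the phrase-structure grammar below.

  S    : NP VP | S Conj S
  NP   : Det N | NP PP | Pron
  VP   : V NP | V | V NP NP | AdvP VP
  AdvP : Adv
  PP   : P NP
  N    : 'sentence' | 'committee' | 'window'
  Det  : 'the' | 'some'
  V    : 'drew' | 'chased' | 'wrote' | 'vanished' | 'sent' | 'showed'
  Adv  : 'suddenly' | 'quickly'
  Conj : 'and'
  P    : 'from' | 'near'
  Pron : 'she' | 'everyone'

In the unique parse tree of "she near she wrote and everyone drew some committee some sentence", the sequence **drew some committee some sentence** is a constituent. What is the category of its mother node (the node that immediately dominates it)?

S
  S
    NP
      NP
        Pron: she
      PP
        P: near
        NP
          Pron: she
    VP
      V: wrote
  Conj: and
  S
    NP
      Pron: everyone
    VP
      V: drew
      NP
        Det: some
        N: committee
      NP
        Det: some
        N: sentence
The span 'drew some committee some sentence' is the VP node built by VP → V NP NP.
Its mother is the S built by S → NP VP.

S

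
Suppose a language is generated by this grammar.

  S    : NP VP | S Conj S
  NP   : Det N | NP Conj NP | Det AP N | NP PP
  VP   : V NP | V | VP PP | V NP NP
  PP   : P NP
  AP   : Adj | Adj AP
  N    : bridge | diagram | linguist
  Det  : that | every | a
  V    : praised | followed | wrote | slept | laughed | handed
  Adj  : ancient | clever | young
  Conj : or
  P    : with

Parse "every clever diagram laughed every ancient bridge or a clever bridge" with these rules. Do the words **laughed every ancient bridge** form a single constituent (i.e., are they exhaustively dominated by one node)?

No

[S [NP [Det every] [AP [Adj clever]] [N diagram]] [VP [V laughed] [NP [NP [Det every] [AP [Adj ancient]] [N bridge]] [Conj or] [NP [Det a] [AP [Adj clever]] [N bridge]]]]]
The smallest constituent containing 'laughed every ancient bridge' is the VP spanning 'laughed every ancient bridge or a clever bridge'; no single node in the tree dominates exactly the given words.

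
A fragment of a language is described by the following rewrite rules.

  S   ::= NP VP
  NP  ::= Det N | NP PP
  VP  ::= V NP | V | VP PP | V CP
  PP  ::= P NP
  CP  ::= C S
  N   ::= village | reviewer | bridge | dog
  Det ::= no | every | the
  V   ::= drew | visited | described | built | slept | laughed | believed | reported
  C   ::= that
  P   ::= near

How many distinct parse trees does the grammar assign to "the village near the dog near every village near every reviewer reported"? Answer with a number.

Two of the 5 distinct bracketings:
[S [NP [NP [Det the] [N village]] [PP [P near] [NP [NP [Det the] [N dog]] [PP [P near] [NP [NP [Det every] [N village]] [PP [P near] [NP [Det every] [N reviewer]]]]]]]] [VP [V reported]]]
[S [NP [NP [Det the] [N village]] [PP [P near] [NP [NP [NP [Det the] [N dog]] [PP [P near] [NP [Det every] [N village]]]] [PP [P near] [NP [Det every] [N reviewer]]]]]] [VP [V reported]]]
The trees differ in how a recursive rule is bracketed over the same span.

5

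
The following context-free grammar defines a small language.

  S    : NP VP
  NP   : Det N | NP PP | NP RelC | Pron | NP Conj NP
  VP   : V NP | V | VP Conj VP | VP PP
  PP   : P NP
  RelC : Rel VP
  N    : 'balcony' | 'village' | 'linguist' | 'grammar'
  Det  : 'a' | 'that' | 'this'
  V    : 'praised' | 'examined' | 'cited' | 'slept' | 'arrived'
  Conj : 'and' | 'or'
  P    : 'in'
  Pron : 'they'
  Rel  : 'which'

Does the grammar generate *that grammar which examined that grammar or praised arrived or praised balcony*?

A V word can never sit immediately before an N word in any string this grammar generates, so the substring 'praised balcony' rules out a derivation.

Ungrammatical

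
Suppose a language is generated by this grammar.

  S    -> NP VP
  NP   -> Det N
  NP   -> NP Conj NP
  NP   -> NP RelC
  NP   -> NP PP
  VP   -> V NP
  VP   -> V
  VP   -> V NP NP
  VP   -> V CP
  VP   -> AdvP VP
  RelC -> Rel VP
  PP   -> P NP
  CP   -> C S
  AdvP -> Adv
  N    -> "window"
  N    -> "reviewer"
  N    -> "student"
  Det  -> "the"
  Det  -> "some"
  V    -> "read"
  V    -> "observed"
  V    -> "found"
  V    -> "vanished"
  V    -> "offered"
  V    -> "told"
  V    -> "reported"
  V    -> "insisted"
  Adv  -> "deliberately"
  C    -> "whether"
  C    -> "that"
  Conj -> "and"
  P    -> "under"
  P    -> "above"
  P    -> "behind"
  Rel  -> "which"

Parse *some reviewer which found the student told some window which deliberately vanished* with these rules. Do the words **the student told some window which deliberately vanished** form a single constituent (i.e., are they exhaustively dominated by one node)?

No

[S [NP [NP [Det some] [N reviewer]] [RelC [Rel which] [VP [V found] [NP [Det the] [N student]]]]] [VP [V told] [NP [NP [Det some] [N window]] [RelC [Rel which] [VP [AdvP [Adv deliberately]] [VP [V vanished]]]]]]]
The smallest constituent containing 'the student told some window which deliberately vanished' is the S spanning 'some reviewer which found the student told some window which deliberately vanished'; no single node in the tree dominates exactly the given words.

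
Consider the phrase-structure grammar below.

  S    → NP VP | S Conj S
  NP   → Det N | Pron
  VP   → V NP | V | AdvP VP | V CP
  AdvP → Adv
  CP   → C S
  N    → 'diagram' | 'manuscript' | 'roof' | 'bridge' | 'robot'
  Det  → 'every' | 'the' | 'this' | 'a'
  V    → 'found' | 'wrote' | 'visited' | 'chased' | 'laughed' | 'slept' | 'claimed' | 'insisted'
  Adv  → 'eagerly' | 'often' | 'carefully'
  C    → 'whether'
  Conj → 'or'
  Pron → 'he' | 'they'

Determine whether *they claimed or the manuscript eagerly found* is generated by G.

S
  S
    NP
      Pron: they
    VP
      V: claimed
  Conj: or
  S
    NP
      Det: the
      N: manuscript
    VP
      AdvP
        Adv: eagerly
      VP
        V: found
The bracketing above is licensed at every node by one of the given productions, with S at the root.

Grammatical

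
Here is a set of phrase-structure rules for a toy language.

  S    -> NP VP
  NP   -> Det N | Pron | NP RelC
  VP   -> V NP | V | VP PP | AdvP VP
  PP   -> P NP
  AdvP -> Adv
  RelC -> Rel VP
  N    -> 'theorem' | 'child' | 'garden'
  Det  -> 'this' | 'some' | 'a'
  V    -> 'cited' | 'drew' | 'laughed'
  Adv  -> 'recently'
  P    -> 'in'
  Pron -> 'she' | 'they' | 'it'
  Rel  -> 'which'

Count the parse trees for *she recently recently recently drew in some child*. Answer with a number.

Two of the 4 distinct bracketings:
[S [NP [Pron she]] [VP [VP [AdvP [Adv recently]] [VP [AdvP [Adv recently]] [VP [AdvP [Adv recently]] [VP [V drew]]]]] [PP [P in] [NP [Det some] [N child]]]]]
[S [NP [Pron she]] [VP [AdvP [Adv recently]] [VP [VP [AdvP [Adv recently]] [VP [AdvP [Adv recently]] [VP [V drew]]]] [PP [P in] [NP [Det some] [N child]]]]]]
The trees differ in how a recursive rule is bracketed over the same span.

4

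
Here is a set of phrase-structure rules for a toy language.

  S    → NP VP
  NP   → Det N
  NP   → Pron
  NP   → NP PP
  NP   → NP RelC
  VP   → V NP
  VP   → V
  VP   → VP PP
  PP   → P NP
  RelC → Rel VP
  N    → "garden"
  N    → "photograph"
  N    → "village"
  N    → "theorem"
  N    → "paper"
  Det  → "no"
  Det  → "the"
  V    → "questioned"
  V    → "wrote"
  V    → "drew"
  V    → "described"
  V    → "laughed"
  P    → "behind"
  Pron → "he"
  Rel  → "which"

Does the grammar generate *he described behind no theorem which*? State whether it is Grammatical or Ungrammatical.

For S → NP VP, the only prefix that parses as NP is 'he', but the remainder 'described behind no theorem which' is not a VP under these rules.

Ungrammatical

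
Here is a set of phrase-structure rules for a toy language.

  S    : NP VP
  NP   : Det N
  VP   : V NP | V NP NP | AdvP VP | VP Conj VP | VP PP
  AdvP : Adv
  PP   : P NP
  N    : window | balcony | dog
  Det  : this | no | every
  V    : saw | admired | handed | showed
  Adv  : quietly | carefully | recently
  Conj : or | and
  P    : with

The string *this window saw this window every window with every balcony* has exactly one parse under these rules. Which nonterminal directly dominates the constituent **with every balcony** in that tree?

[S [NP [Det this] [N window]] [VP [VP [V saw] [NP [Det this] [N window]] [NP [Det every] [N window]]] [PP [P with] [NP [Det every] [N balcony]]]]]
The span 'with every balcony' is the PP node built by PP → P NP.
Its mother is the VP built by VP → VP PP.

VP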